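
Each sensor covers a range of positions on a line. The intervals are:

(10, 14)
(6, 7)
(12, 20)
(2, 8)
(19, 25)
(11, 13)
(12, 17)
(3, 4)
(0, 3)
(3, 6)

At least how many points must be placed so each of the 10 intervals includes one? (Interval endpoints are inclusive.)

4

Sort by right endpoint; whenever an interval is uncovered, place a point at its right end.
Sorted: [0,3] [3,4] [3,6] [6,7] [2,8] [11,13] [10,14] [12,17] [12,20] [19,25]
{[0,3],[3,4],[3,6]} hit by 3; {[6,7],[2,8]} hit by 7; {[11,13],[10,14],[12,17],[12,20]} hit by 13; {[19,25]} hit by 25.
Points: 3, 7, 13, 25 (4 total).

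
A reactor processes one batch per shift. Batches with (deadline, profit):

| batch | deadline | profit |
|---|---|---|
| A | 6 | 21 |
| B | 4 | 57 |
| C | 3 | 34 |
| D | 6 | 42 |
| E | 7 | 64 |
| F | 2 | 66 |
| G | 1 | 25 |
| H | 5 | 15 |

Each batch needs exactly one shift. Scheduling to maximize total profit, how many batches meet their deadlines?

7

By profit: F(d2,66), E(d7,64), B(d4,57), D(d6,42), C(d3,34), G(d1,25), A(d6,21), H(d5,15)
F→slot 2; E→slot 7; B→slot 4; D→slot 6; C→slot 3; G→slot 1; A→slot 5; H skipped.
7 of 8 scheduled.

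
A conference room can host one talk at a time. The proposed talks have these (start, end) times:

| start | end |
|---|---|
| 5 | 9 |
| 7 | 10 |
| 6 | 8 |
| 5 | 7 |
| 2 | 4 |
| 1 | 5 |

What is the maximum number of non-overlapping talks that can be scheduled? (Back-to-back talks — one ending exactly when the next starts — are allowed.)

3

By end time: (2,4), (1,5), (5,7), (6,8), (5,9), (7,10).
Pick (2,4); next start ≥ 4 → (5,7); next start ≥ 7 → (7,10).
Selected 3 talks.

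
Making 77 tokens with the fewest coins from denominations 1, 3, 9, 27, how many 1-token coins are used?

77 − 2×27→23 − 2×9→5 − 1×3→2 − 2×1→0
Count of 1: 2

2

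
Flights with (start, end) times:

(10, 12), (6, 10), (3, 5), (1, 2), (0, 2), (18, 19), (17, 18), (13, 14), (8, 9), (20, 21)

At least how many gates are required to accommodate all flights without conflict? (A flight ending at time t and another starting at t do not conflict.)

2

Events (time:±→running): 0:+→1 1:+→2 … peak 2.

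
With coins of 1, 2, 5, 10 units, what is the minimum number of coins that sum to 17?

Greedy: take as many of the largest coin as possible, then repeat with the remainder.
17 = 1×10 + 1×5 + 1×2
Total coins = 1 + 1 + 1 = 3

3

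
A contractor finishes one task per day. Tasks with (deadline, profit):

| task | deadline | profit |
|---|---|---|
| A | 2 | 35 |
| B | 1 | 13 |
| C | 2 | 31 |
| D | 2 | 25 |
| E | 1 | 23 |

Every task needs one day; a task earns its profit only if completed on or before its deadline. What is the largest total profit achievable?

Sort by profit descending; place each in the latest free slot ≤ its deadline.
By profit: A(d2,35), C(d2,31), D(d2,25), E(d1,23), B(d1,13)
A→slot 2; C→slot 1; D skipped; E skipped; B skipped.
Profit = 31 + 35 = 66

66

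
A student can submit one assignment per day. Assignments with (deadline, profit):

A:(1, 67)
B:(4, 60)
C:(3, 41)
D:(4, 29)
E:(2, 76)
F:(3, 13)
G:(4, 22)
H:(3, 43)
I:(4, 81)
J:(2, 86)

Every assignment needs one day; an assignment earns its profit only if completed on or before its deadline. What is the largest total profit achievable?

Sort by profit descending; place each in the latest free slot ≤ its deadline.
Profit order: J=86 I=81 E=76 A=67 B=60 H=43 C=41 D=29 G=22 F=13
Assign: J→slot 2, I→slot 4, E→slot 1, A skipped, B→slot 3, H skipped, C skipped, D skipped, G skipped, F skipped.
Slots: [1:E] [2:J] [3:B] [4:I]
Profit = 76 + 86 + 60 + 81 = 303

303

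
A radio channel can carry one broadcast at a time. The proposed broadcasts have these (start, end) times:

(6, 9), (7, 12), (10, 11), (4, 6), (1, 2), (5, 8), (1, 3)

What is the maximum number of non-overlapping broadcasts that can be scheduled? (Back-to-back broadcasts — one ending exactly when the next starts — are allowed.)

4

Greedy by earliest finish: after sorting by end time, pick each interval compatible with the last pick.
By end time: (1,2), (1,3), (4,6), (5,8), (6,9), (10,11), (7,12).
Pick (1,2); next start ≥ 2 → (4,6); next start ≥ 6 → (6,9); next start ≥ 9 → (10,11).
Selected 4 broadcasts.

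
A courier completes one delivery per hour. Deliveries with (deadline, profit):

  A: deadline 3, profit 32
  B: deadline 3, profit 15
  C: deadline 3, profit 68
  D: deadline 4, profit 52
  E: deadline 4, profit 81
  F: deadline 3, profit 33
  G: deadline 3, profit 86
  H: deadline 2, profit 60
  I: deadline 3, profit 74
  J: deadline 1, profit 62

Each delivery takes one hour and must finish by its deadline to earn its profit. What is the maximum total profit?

309

By profit: G(d3,86), E(d4,81), I(d3,74), C(d3,68), J(d1,62), H(d2,60), D(d4,52), F(d3,33), A(d3,32), B(d3,15)
G→slot 3; E→slot 4; I→slot 2; C→slot 1; J skipped; H skipped; D skipped; F skipped; A skipped; B skipped.
Profit = 68 + 74 + 86 + 81 = 309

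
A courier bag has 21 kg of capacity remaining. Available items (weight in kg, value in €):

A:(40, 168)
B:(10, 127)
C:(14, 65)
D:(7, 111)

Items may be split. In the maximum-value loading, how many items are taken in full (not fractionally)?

2

Order: D (111/7=15.86) > B (127/10=12.70) > C (65/14=4.64) > A (168/40=4.20)
Fill: take D (7 @ 111) → take B (10 @ 127) → take 4/14 of C → 18.57; 21/21 used.
2 item(s) taken whole; one partial (take 4/14 of C).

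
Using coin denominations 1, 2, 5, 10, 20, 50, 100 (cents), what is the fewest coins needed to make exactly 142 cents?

Greedy: take as many of the largest coin as possible, then repeat with the remainder.
142 = 1×100 + 2×20 + 1×2
Total coins = 1 + 2 + 1 = 4

4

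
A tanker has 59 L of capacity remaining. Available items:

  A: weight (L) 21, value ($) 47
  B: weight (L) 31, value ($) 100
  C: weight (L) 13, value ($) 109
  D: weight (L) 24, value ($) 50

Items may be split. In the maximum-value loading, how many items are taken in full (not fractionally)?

Greedy by value/weight ratio, highest first.
Ratios (sorted): C 8.38, B 3.23, A 2.24, D 2.08
take C (13 @ 109); take B (31 @ 100); take 15/21 of A → 33.57. Capacity used 59/59.
2 item(s) taken whole; one partial (take 15/21 of A).

2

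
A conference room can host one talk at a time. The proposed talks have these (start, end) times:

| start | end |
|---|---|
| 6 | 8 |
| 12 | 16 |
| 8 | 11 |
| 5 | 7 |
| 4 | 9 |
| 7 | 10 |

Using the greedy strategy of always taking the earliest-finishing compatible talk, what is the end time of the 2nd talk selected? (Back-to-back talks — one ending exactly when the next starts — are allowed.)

Sorted by end: (5,7)  (6,8)  (4,9)  (7,10)  (8,11)  (12,16)
take (5,7); take (7,10); take (12,16).
Selected: (5,7) (7,10) (12,16)

10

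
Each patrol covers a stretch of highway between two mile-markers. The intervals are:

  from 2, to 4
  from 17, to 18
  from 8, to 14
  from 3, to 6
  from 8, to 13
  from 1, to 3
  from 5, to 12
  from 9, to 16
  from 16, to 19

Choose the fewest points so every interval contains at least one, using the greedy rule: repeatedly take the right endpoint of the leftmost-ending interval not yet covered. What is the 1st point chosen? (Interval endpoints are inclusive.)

By right end: [1,3]  [2,4]  [3,6]  [5,12]  [8,13]  [8,14]  [9,16]  [17,18]  [16,19]
[1,3] uncovered → point at 3; [5,12] uncovered → point at 12; [17,18] uncovered → point at 18.
Points: 3, 12, 18 (3 total).

3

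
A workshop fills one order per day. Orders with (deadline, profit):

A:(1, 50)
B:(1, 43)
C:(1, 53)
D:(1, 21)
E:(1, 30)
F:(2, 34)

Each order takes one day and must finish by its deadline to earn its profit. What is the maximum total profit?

87

Sort by profit descending; place each in the latest free slot ≤ its deadline.
By profit: C(d1,53), A(d1,50), B(d1,43), F(d2,34), E(d1,30), D(d1,21)
C→slot 1; A skipped; B skipped; F→slot 2; E skipped; D skipped.
Profit = 53 + 34 = 87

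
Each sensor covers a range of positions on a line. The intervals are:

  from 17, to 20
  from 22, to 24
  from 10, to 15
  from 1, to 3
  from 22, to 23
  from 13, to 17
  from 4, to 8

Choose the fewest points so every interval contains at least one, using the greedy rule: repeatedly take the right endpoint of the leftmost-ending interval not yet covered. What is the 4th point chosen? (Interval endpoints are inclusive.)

20

Process intervals by earliest right end; each time one isn't hit yet, stab at its right endpoint.
By right end: [1,3]  [4,8]  [10,15]  [13,17]  [17,20]  [22,23]  [22,24]
[1,3] uncovered → point at 3; [4,8] uncovered → point at 8; [10,15] uncovered → point at 15; [17,20] uncovered → point at 20; [22,23] uncovered → point at 23.
Points: 3, 8, 15, 20, 23 (5 total).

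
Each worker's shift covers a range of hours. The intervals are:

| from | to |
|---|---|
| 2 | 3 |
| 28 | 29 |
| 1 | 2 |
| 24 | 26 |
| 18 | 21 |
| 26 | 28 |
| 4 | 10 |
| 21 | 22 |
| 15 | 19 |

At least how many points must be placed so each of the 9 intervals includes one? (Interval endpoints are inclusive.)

Process intervals by earliest right end; each time one isn't hit yet, stab at its right endpoint.
Sorted: [1,2] [2,3] [4,10] [15,19] [18,21] [21,22] [24,26] [26,28] [28,29]
{[1,2],[2,3]} hit by 2; {[4,10]} hit by 10; {[15,19],[18,21]} hit by 19; {[21,22]} hit by 22; {[24,26],[26,28]} hit by 26; {[28,29]} hit by 29.
Points: 2, 10, 19, 22, 26, 29 (6 total).

6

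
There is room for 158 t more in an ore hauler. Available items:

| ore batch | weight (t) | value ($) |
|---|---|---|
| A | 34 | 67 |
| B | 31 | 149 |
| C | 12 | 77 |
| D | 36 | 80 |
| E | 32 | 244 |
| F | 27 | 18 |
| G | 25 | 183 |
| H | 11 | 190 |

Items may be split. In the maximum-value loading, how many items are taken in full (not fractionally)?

Greedy by value/weight ratio, highest first.
Order: H (190/11=17.27) > E (244/32=7.62) > G (183/25=7.32) > C (77/12=6.42) > B (149/31=4.81) > D (80/36=2.22) > A (67/34=1.97) > F (18/27=0.67)
Fill: take H (11 @ 190) → take E (32 @ 244) → take G (25 @ 183) → take C (12 @ 77) → take B (31 @ 149) → take D (36 @ 80) → take 11/34 of A → 21.68; 158/158 used.
6 item(s) taken whole; one partial (take 11/34 of A).

6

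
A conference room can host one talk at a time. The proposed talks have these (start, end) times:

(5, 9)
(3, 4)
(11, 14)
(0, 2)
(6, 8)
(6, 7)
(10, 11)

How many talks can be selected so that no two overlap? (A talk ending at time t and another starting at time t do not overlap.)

5

Greedy by earliest finish: after sorting by end time, pick each interval compatible with the last pick.
Sorted by end: (0,2)  (3,4)  (6,7)  (6,8)  (5,9)  (10,11)  (11,14)
take (0,2); take (3,4); take (6,7); skip (5,9); take (10,11); take (11,14).
Selected 5 talks.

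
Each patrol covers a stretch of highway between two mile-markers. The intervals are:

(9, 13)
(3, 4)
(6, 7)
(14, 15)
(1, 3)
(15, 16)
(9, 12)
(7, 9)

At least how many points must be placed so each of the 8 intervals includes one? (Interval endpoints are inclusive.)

4

Process intervals by earliest right end; each time one isn't hit yet, stab at its right endpoint.
By right end: [1,3]  [3,4]  [6,7]  [7,9]  [9,12]  [9,13]  [14,15]  [15,16]
[1,3] uncovered → point at 3; [6,7] uncovered → point at 7; [9,12] uncovered → point at 12; [14,15] uncovered → point at 15.
Points: 3, 7, 12, 15 (4 total).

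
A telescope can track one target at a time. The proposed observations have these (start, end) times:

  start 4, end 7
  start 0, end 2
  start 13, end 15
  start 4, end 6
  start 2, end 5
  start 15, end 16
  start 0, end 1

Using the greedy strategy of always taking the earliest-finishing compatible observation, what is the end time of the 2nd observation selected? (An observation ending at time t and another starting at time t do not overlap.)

5

By end time: (0,1), (0,2), (2,5), (4,6), (4,7), (13,15), (15,16).
Pick (0,1); next start ≥ 1 → (2,5); next start ≥ 5 → (13,15); next start ≥ 15 → (15,16).
Selected: (0,1) (2,5) (13,15) (15,16)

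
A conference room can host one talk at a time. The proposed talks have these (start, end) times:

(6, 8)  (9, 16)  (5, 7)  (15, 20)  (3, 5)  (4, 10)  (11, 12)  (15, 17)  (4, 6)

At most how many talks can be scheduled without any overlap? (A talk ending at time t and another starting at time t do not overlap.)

4

Order by finish time; keep every interval that doesn't clash with the previous kept one.
Sorted by end: (3,5)  (4,6)  (5,7)  (6,8)  (4,10)  (11,12)  (9,16)  (15,17)  (15,20)
take (3,5); take (5,7); take (11,12); take (15,17).
Selected 4 talks.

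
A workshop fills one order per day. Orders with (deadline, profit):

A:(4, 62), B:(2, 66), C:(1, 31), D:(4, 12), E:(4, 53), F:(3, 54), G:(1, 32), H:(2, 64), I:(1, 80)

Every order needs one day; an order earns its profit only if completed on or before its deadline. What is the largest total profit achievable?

Sort by profit descending; place each in the latest free slot ≤ its deadline.
By profit: I(d1,80), B(d2,66), H(d2,64), A(d4,62), F(d3,54), E(d4,53), G(d1,32), C(d1,31), D(d4,12)
I→slot 1; B→slot 2; H skipped; A→slot 4; F→slot 3; E skipped; G skipped; C skipped; D skipped.
Profit = 80 + 66 + 54 + 62 = 262

262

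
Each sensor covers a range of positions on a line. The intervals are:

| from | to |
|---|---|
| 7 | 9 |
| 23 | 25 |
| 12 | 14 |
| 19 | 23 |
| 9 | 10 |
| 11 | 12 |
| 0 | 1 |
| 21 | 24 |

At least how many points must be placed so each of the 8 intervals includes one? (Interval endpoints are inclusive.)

4

Sorted: [0,1] [7,9] [9,10] [11,12] [12,14] [19,23] [21,24] [23,25]
{[0,1]} hit by 1; {[7,9],[9,10]} hit by 9; {[11,12],[12,14]} hit by 12; {[19,23],[21,24],[23,25]} hit by 23.
Points: 1, 9, 12, 23 (4 total).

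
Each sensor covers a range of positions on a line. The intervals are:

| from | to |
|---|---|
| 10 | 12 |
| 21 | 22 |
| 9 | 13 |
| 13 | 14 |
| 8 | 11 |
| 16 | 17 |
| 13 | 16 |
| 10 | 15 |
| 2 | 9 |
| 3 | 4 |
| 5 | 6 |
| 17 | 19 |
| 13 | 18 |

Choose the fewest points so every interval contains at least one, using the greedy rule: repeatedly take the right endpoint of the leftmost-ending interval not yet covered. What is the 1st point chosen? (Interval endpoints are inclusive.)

Process intervals by earliest right end; each time one isn't hit yet, stab at its right endpoint.
Sorted: [3,4] [5,6] [2,9] [8,11] [10,12] [9,13] [13,14] [10,15] [13,16] [16,17] [13,18] [17,19] [21,22]
{[3,4]} hit by 4; {[5,6],[2,9]} hit by 6; {[8,11],[10,12],[9,13]} hit by 11; {[13,14],[10,15],[13,16]} hit by 14; {[16,17],[13,18],[17,19]} hit by 17; {[21,22]} hit by 22.
Points: 4, 6, 11, 14, 17, 22 (6 total).

4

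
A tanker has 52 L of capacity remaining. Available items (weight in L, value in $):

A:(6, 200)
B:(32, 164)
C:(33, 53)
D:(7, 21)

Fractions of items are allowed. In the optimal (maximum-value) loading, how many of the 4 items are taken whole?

3

Greedy by value/weight ratio, highest first.
Order: A (200/6=33.33) > B (164/32=5.12) > D (21/7=3.00) > C (53/33=1.61)
Fill: take A (6 @ 200) → take B (32 @ 164) → take D (7 @ 21) → take 7/33 of C → 11.24; 52/52 used.
3 item(s) taken whole; one partial (take 7/33 of C).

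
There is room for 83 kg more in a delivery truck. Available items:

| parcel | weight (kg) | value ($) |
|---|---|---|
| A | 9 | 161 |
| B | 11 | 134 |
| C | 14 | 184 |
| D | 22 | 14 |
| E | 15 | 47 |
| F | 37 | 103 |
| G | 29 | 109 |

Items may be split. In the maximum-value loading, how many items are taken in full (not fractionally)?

5

Greedy by value/weight ratio, highest first.
Ratios (sorted): A 17.89, C 13.14, B 12.18, G 3.76, E 3.13, F 2.78, D 0.64
take A (9 @ 161); take C (14 @ 184); take B (11 @ 134); take G (29 @ 109); take E (15 @ 47); take 5/37 of F → 13.92. Capacity used 83/83.
5 item(s) taken whole; one partial (take 5/37 of F).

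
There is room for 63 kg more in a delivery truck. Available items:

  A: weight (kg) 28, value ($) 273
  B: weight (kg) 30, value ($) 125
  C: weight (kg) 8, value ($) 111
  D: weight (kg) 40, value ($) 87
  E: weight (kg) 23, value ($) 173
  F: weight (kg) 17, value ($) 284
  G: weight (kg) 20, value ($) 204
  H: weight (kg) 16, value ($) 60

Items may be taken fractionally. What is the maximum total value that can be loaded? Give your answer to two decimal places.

Order: F (284/17=16.71) > C (111/8=13.88) > G (204/20=10.20) > A (273/28=9.75) > E (173/23=7.52) > B (125/30=4.17) > H (60/16=3.75) > D (87/40=2.17)
Fill: take F (17 @ 284) → take C (8 @ 111) → take G (20 @ 204) → take 18/28 of A → 175.50; 63/63 used.
Total value = 774.50

774.50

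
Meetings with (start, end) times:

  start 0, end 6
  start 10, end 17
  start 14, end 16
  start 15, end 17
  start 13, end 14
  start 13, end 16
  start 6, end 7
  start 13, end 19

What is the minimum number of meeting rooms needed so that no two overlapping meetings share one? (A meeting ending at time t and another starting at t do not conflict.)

5

Events (time:±→running): 0:+→1 6:-→0 6:+→1 7:-→0 10:+→1 13:+→2 13:+→3 13:+→4 14:-→3 14:+→4 15:+→5 … peak 5.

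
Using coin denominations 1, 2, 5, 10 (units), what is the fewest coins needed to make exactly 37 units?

37 − 3×10→7 − 1×5→2 − 1×2→0
Total coins = 3 + 1 + 1 = 5

5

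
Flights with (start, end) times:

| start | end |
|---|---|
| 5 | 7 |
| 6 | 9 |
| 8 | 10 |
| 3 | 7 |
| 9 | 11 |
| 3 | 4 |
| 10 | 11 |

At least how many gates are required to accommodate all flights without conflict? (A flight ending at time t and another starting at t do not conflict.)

Count concurrent intervals with a sweep; the peak is the room count.
starts: [3, 3, 5, 6, 8, 9, 10]
ends:   [4, 7, 7, 9, 10, 11, 11]
s3→1 s3→2 e4→1 s5→2 s6→3  — peak 3.

3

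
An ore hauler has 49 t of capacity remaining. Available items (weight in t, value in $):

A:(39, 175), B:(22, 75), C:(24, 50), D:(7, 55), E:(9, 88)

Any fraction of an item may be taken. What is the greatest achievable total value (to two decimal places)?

Sort by value per unit weight and fill in that order.
Ratios (sorted): E 9.78, D 7.86, A 4.49, B 3.41, C 2.08
take E (9 @ 88); take D (7 @ 55); take 33/39 of A → 148.08. Capacity used 49/49.
Total value = 291.08

291.08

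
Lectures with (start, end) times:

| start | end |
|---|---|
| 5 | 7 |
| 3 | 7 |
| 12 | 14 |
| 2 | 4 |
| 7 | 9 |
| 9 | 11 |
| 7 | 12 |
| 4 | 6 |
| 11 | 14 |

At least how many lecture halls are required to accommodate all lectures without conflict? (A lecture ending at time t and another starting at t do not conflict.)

The answer is the maximum number of intervals overlapping at any instant.
starts: [2, 3, 4, 5, 7, 7, 9, 11, 12]
ends:   [4, 6, 7, 7, 9, 11, 12, 14, 14]
s2→1 s3→2 e4→1 s4→2 s5→3  — peak 3.

3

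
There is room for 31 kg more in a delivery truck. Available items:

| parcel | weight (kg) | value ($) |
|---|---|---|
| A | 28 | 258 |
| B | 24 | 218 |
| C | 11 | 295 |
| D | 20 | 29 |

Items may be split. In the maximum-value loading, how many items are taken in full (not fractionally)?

Greedy by value/weight ratio, highest first.
Ratios (sorted): C 26.82, A 9.21, B 9.08, D 1.45
take C (11 @ 295); take 20/28 of A → 184.29. Capacity used 31/31.
1 item(s) taken whole; one partial (take 20/28 of A).

1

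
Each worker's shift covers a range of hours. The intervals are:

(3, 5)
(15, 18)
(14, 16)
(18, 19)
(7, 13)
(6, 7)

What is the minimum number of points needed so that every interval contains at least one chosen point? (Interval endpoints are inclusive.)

Sorted: [3,5] [6,7] [7,13] [14,16] [15,18] [18,19]
{[3,5]} hit by 5; {[6,7],[7,13]} hit by 7; {[14,16],[15,18]} hit by 16; {[18,19]} hit by 19.
Points: 5, 7, 16, 19 (4 total).

4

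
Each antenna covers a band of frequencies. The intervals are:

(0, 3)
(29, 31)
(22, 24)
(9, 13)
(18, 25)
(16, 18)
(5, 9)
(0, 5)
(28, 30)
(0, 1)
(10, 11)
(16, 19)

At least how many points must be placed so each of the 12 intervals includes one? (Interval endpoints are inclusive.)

6

Process intervals by earliest right end; each time one isn't hit yet, stab at its right endpoint.
Sorted: [0,1] [0,3] [0,5] [5,9] [10,11] [9,13] [16,18] [16,19] [22,24] [18,25] [28,30] [29,31]
{[0,1],[0,3],[0,5]} hit by 1; {[5,9]} hit by 9; {[10,11],[9,13]} hit by 11; {[16,18],[16,19]} hit by 18; {[22,24],[18,25]} hit by 24; {[28,30],[29,31]} hit by 30.
Points: 1, 9, 11, 18, 24, 30 (6 total).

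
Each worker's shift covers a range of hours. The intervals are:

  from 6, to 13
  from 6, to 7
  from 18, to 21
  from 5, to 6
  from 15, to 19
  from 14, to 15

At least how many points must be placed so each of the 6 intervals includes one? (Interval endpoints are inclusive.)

Process intervals by earliest right end; each time one isn't hit yet, stab at its right endpoint.
Sorted: [5,6] [6,7] [6,13] [14,15] [15,19] [18,21]
{[5,6],[6,7],[6,13]} hit by 6; {[14,15],[15,19]} hit by 15; {[18,21]} hit by 21.
Points: 6, 15, 21 (3 total).

3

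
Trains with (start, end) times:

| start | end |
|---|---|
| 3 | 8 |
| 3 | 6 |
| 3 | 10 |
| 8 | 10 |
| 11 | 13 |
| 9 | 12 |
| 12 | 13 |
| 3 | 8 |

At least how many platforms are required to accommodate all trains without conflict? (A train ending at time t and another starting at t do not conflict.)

4

starts: [3, 3, 3, 3, 8, 9, 11, 12]
ends:   [6, 8, 8, 10, 10, 12, 13, 13]
s3→1 s3→2 s3→3 s3→4  — peak 4.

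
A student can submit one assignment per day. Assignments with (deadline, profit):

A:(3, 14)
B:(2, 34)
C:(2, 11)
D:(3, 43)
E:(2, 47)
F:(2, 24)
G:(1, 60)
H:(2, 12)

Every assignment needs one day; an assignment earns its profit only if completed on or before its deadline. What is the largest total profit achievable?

Sort by profit descending; place each in the latest free slot ≤ its deadline.
Profit order: G=60 E=47 D=43 B=34 F=24 A=14 H=12 C=11
Assign: G→slot 1, E→slot 2, D→slot 3, B skipped, F skipped, A skipped, H skipped, C skipped.
Slots: [1:G] [2:E] [3:D]
Profit = 60 + 47 + 43 = 150

150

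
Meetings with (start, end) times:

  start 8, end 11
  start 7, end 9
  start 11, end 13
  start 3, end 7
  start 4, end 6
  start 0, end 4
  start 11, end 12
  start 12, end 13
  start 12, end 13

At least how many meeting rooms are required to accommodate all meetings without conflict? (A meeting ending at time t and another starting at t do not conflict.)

3

Events (time:±→running): 0:+→1 3:+→2 4:-→1 4:+→2 6:-→1 7:-→0 7:+→1 8:+→2 9:-→1 11:-→0 11:+→1 11:+→2 12:-→1 12:+→2 12:+→3 … peak 3.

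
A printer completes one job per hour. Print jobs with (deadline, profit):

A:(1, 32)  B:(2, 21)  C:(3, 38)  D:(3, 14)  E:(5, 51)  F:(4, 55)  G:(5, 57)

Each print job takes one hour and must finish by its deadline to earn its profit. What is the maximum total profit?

By profit: G(d5,57), F(d4,55), E(d5,51), C(d3,38), A(d1,32), B(d2,21), D(d3,14)
G→slot 5; F→slot 4; E→slot 3; C→slot 2; A→slot 1; B skipped; D skipped.
Profit = 32 + 38 + 51 + 55 + 57 = 233

233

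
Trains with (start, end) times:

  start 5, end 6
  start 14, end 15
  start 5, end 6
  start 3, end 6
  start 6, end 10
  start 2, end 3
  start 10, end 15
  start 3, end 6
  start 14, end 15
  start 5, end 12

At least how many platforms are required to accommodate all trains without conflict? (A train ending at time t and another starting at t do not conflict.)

5

Count concurrent intervals with a sweep; the peak is the room count.
Events (time:±→running): 2:+→1 3:-→0 3:+→1 3:+→2 5:+→3 5:+→4 5:+→5 … peak 5.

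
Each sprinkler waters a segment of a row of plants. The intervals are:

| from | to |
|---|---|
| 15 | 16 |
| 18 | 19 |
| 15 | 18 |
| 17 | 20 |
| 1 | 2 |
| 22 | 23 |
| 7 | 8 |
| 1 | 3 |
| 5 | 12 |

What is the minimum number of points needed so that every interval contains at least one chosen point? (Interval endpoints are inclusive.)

Sorted: [1,2] [1,3] [7,8] [5,12] [15,16] [15,18] [18,19] [17,20] [22,23]
{[1,2],[1,3]} hit by 2; {[7,8],[5,12]} hit by 8; {[15,16],[15,18]} hit by 16; {[18,19],[17,20]} hit by 19; {[22,23]} hit by 23.
Points: 2, 8, 16, 19, 23 (5 total).

5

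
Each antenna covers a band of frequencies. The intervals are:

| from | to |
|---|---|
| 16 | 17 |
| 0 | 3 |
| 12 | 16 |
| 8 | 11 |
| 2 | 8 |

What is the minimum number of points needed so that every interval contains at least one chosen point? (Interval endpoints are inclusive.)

Sort by right endpoint; whenever an interval is uncovered, place a point at its right end.
By right end: [0,3]  [2,8]  [8,11]  [12,16]  [16,17]
[0,3] uncovered → point at 3; [8,11] uncovered → point at 11; [12,16] uncovered → point at 16.
Points: 3, 11, 16 (3 total).

3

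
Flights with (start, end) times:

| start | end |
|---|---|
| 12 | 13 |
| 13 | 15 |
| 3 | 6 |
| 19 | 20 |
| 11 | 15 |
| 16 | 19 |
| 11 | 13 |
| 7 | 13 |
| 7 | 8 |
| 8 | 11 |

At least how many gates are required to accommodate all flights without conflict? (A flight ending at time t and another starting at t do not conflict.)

4

The answer is the maximum number of intervals overlapping at any instant.
starts: [3, 7, 7, 8, 11, 11, 12, 13, 16, 19]
ends:   [6, 8, 11, 13, 13, 13, 15, 15, 19, 20]
s3→1 e6→0 s7→1 s7→2 e8→1 s8→2 e11→1 s11→2 s11→3 s12→4  — peak 4.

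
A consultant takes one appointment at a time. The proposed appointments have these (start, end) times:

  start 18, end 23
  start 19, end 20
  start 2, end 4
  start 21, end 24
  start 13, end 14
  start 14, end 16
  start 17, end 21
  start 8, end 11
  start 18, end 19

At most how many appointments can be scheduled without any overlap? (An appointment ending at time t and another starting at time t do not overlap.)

7

Greedy by earliest finish: after sorting by end time, pick each interval compatible with the last pick.
By end time: (2,4), (8,11), (13,14), (14,16), (18,19), (19,20), (17,21), (18,23), (21,24).
Pick (2,4); next start ≥ 4 → (8,11); next start ≥ 11 → (13,14); next start ≥ 14 → (14,16); next start ≥ 16 → (18,19); next start ≥ 19 → (19,20); next start ≥ 20 → (21,24).
Selected 7 appointments.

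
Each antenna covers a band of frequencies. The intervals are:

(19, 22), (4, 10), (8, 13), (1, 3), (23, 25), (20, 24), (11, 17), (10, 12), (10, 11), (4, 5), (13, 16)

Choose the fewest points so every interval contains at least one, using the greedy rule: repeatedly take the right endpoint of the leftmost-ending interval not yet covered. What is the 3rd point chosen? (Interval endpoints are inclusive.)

11

Process intervals by earliest right end; each time one isn't hit yet, stab at its right endpoint.
By right end: [1,3]  [4,5]  [4,10]  [10,11]  [10,12]  [8,13]  [13,16]  [11,17]  [19,22]  [20,24]  [23,25]
[1,3] uncovered → point at 3; [4,5] uncovered → point at 5; [10,11] uncovered → point at 11; [13,16] uncovered → point at 16; [19,22] uncovered → point at 22; [23,25] uncovered → point at 25.
Points: 3, 5, 11, 16, 22, 25 (6 total).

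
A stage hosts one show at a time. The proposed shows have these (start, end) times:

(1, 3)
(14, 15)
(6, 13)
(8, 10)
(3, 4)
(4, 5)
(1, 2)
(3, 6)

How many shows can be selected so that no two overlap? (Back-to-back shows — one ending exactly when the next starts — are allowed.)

Sort by end time and greedily take each interval whose start is ≥ the last chosen end.
Sorted by end: (1,2)  (1,3)  (3,4)  (4,5)  (3,6)  (8,10)  (6,13)  (14,15)
take (1,2); skip (1,3); take (3,4); take (4,5); take (8,10); skip (6,13); take (14,15).
Selected 5 shows.

5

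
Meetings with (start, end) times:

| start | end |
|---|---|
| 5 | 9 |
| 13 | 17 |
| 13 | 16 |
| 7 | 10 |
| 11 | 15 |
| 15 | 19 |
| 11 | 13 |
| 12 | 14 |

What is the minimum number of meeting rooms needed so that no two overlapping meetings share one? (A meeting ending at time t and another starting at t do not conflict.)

4

Count concurrent intervals with a sweep; the peak is the room count.
starts: [5, 7, 11, 11, 12, 13, 13, 15]
ends:   [9, 10, 13, 14, 15, 16, 17, 19]
s5→1 s7→2 e9→1 e10→0 s11→1 s11→2 s12→3 e13→2 s13→3 s13→4  — peak 4.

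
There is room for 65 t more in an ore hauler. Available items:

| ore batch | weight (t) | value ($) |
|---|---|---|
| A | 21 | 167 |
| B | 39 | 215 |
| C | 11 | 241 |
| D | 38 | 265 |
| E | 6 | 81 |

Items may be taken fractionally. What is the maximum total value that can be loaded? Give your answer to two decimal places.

677.29

Greedy by value/weight ratio, highest first.
Ratios (sorted): C 21.91, E 13.50, A 7.95, D 6.97, B 5.51
take C (11 @ 241); take E (6 @ 81); take A (21 @ 167); take 27/38 of D → 188.29. Capacity used 65/65.
Total value = 677.29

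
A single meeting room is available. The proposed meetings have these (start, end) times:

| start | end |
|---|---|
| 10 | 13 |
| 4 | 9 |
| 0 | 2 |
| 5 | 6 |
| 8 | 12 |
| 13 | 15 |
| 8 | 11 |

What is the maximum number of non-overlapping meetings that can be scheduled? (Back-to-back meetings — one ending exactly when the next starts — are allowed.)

4

Greedy by earliest finish: after sorting by end time, pick each interval compatible with the last pick.
By end time: (0,2), (5,6), (4,9), (8,11), (8,12), (10,13), (13,15).
Pick (0,2); next start ≥ 2 → (5,6); next start ≥ 6 → (8,11); next start ≥ 11 → (13,15).
Selected 4 meetings.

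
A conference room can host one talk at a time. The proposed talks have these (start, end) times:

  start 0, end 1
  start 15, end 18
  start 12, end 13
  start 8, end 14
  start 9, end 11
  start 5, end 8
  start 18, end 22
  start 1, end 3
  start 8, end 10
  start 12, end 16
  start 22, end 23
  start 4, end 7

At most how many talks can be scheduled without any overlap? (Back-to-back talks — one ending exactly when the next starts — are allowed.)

By end time: (0,1), (1,3), (4,7), (5,8), (8,10), (9,11), (12,13), (8,14), (12,16), (15,18), (18,22), (22,23).
Pick (0,1); next start ≥ 1 → (1,3); next start ≥ 3 → (4,7); next start ≥ 7 → (8,10); next start ≥ 10 → (12,13); next start ≥ 13 → (15,18); next start ≥ 18 → (18,22); next start ≥ 22 → (22,23).
Selected 8 talks.

8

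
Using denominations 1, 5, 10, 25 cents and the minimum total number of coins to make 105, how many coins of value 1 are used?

0

105 − 4×25→5 − 1×5→0
Count of 1: 0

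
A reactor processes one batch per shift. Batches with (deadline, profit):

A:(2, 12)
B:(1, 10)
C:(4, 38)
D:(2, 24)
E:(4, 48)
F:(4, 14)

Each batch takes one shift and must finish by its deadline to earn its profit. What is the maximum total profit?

124

By profit: E(d4,48), C(d4,38), D(d2,24), F(d4,14), A(d2,12), B(d1,10)
E→slot 4; C→slot 3; D→slot 2; F→slot 1; A skipped; B skipped.
Profit = 14 + 24 + 38 + 48 = 124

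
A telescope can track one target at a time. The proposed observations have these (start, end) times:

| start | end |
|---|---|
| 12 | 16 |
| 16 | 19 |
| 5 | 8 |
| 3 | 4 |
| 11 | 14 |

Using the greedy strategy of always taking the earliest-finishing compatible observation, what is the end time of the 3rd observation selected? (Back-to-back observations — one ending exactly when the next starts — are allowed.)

Sorted by end: (3,4)  (5,8)  (11,14)  (12,16)  (16,19)
take (3,4); take (5,8); take (11,14); take (16,19).
Selected: (3,4) (5,8) (11,14) (16,19)

14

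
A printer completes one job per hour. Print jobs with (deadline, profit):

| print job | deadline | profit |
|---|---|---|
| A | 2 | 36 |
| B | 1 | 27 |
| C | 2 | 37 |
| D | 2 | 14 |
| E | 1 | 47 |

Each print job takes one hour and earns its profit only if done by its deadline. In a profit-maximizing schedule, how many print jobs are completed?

2

Sort by profit descending; place each in the latest free slot ≤ its deadline.
Profit order: E=47 C=37 A=36 B=27 D=14
Assign: E→slot 1, C→slot 2, A skipped, B skipped, D skipped.
Slots: [1:E] [2:C]
2 of 5 scheduled.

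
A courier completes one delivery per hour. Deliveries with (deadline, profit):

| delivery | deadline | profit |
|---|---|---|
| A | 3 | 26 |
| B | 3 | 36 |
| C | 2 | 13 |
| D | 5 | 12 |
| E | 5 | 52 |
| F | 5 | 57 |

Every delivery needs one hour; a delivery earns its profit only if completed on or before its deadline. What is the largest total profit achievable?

Take jobs in profit order; each goes to the latest open slot no later than its deadline.
Profit order: F=57 E=52 B=36 A=26 C=13 D=12
Assign: F→slot 5, E→slot 4, B→slot 3, A→slot 2, C→slot 1, D skipped.
Slots: [1:C] [2:A] [3:B] [4:E] [5:F]
Profit = 13 + 26 + 36 + 52 + 57 = 184

184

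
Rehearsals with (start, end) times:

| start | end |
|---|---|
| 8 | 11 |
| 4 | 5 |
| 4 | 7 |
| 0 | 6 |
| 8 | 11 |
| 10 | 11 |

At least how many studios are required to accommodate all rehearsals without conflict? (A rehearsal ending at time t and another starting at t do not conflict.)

starts: [0, 4, 4, 8, 8, 10]
ends:   [5, 6, 7, 11, 11, 11]
s0→1 s4→2 s4→3  — peak 3.

3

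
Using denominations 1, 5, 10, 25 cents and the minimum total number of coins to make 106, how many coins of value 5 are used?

1

Greedy: take as many of the largest coin as possible, then repeat with the remainder.
106 = 4×25 + 1×5 + 1×1
Count of 5: 1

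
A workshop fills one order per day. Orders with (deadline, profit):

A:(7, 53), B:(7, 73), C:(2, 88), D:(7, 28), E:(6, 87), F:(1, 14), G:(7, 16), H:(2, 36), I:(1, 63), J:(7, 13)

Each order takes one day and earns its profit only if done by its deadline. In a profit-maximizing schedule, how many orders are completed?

Sort by profit descending; place each in the latest free slot ≤ its deadline.
By profit: C(d2,88), E(d6,87), B(d7,73), I(d1,63), A(d7,53), H(d2,36), D(d7,28), G(d7,16), F(d1,14), J(d7,13)
C→slot 2; E→slot 6; B→slot 7; I→slot 1; A→slot 5; H skipped; D→slot 4; G→slot 3; F skipped; J skipped.
7 of 10 scheduled.

7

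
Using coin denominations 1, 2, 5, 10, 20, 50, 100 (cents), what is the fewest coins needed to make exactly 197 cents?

Greedy: take as many of the largest coin as possible, then repeat with the remainder.
197 − 1×100→97 − 1×50→47 − 2×20→7 − 1×5→2 − 1×2→0
Total coins = 1 + 1 + 2 + 1 + 1 = 6

6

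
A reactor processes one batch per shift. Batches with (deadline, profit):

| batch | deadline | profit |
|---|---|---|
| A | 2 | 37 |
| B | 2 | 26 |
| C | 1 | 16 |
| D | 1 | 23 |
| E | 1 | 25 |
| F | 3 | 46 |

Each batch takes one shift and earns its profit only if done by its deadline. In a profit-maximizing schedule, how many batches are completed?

3

Sort by profit descending; place each in the latest free slot ≤ its deadline.
By profit: F(d3,46), A(d2,37), B(d2,26), E(d1,25), D(d1,23), C(d1,16)
F→slot 3; A→slot 2; B→slot 1; E skipped; D skipped; C skipped.
3 of 6 scheduled.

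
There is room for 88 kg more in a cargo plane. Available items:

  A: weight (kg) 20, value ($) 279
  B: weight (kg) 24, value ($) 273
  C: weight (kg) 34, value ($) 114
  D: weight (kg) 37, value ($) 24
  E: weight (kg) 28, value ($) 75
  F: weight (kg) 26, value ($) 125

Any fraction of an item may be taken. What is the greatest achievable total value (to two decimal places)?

Greedy by value/weight ratio, highest first.
Ratios (sorted): A 13.95, B 11.38, F 4.81, C 3.35, E 2.68, D 0.65
take A (20 @ 279); take B (24 @ 273); take F (26 @ 125); take 18/34 of C → 60.35. Capacity used 88/88.
Total value = 737.35

737.35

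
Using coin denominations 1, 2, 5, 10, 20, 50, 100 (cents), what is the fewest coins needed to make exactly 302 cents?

302 − 3×100→2 − 1×2→0
Total coins = 3 + 1 = 4

4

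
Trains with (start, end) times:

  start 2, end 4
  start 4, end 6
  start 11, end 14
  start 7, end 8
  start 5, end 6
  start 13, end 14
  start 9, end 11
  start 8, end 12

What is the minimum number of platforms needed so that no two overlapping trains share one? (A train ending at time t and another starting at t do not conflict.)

The answer is the maximum number of intervals overlapping at any instant.
Events (time:±→running): 2:+→1 4:-→0 4:+→1 5:+→2 … peak 2.

2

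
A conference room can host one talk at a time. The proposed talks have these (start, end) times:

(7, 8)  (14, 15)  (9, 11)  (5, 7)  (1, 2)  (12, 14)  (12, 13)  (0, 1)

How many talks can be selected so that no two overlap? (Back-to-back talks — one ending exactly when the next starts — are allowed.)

7

By end time: (0,1), (1,2), (5,7), (7,8), (9,11), (12,13), (12,14), (14,15).
Pick (0,1); next start ≥ 1 → (1,2); next start ≥ 2 → (5,7); next start ≥ 7 → (7,8); next start ≥ 8 → (9,11); next start ≥ 11 → (12,13); next start ≥ 13 → (14,15).
Selected 7 talks.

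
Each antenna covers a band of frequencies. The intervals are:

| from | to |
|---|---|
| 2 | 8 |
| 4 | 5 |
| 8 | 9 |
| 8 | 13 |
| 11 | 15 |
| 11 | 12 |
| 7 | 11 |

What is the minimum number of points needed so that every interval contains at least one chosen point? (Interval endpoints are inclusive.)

3

Process intervals by earliest right end; each time one isn't hit yet, stab at its right endpoint.
By right end: [4,5]  [2,8]  [8,9]  [7,11]  [11,12]  [8,13]  [11,15]
[4,5] uncovered → point at 5; [8,9] uncovered → point at 9; [11,12] uncovered → point at 12.
Points: 5, 9, 12 (3 total).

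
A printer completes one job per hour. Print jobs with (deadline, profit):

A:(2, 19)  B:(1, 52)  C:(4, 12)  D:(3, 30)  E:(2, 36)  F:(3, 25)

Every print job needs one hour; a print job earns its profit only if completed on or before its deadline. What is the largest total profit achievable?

Sort by profit descending; place each in the latest free slot ≤ its deadline.
By profit: B(d1,52), E(d2,36), D(d3,30), F(d3,25), A(d2,19), C(d4,12)
B→slot 1; E→slot 2; D→slot 3; F skipped; A skipped; C→slot 4.
Profit = 52 + 36 + 30 + 12 = 130

130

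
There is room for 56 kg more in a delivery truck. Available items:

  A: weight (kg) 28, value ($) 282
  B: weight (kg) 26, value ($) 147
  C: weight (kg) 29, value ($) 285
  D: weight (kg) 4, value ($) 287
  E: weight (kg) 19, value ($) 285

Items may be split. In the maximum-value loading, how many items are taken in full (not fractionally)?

Greedy by value/weight ratio, highest first.
Order: D (287/4=71.75) > E (285/19=15.00) > A (282/28=10.07) > C (285/29=9.83) > B (147/26=5.65)
Fill: take D (4 @ 287) → take E (19 @ 285) → take A (28 @ 282) → take 5/29 of C → 49.14; 56/56 used.
3 item(s) taken whole; one partial (take 5/29 of C).

3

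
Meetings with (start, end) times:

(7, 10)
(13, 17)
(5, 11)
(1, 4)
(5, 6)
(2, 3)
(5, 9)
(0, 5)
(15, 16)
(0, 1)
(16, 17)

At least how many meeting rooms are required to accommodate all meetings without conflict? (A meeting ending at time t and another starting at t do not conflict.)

3

Events (time:±→running): 0:+→1 0:+→2 1:-→1 1:+→2 2:+→3 … peak 3.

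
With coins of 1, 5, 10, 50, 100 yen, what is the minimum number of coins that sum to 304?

304 − 3×100→4 − 4×1→0
Total coins = 3 + 4 = 7

7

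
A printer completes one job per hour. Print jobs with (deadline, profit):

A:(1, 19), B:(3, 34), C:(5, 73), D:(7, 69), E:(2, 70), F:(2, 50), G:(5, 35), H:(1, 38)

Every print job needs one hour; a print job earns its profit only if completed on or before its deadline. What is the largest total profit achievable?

Sort by profit descending; place each in the latest free slot ≤ its deadline.
By profit: C(d5,73), E(d2,70), D(d7,69), F(d2,50), H(d1,38), G(d5,35), B(d3,34), A(d1,19)
C→slot 5; E→slot 2; D→slot 7; F→slot 1; H skipped; G→slot 4; B→slot 3; A skipped.
Profit = 50 + 70 + 34 + 35 + 73 + 69 = 331

331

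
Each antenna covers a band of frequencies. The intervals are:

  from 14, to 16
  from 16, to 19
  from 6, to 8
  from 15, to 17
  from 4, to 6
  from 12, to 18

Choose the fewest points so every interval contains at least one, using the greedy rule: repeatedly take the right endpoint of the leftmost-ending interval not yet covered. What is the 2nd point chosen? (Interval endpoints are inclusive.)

By right end: [4,6]  [6,8]  [14,16]  [15,17]  [12,18]  [16,19]
[4,6] uncovered → point at 6; [14,16] uncovered → point at 16.
Points: 6, 16 (2 total).

16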